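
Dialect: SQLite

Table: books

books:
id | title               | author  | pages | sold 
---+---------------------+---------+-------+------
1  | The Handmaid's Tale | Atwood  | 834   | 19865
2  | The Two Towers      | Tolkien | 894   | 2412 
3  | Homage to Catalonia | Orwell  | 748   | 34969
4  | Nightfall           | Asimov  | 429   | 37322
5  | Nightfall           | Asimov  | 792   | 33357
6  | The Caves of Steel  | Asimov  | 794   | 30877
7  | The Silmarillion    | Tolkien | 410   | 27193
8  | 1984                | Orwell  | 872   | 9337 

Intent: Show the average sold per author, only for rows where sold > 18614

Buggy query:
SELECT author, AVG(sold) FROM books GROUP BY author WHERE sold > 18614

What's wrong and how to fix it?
Bug: WHERE cannot follow GROUP BY

Fix: Move the WHERE clause before GROUP BY

Corrected query:
SELECT author, AVG(sold) FROM books WHERE sold > 18614 GROUP BY author

Result:
author  | AVG(sold)
--------+----------
Asimov  | 33852    
Atwood  | 19865    
Orwell  | 34969    
Tolkien | 27193    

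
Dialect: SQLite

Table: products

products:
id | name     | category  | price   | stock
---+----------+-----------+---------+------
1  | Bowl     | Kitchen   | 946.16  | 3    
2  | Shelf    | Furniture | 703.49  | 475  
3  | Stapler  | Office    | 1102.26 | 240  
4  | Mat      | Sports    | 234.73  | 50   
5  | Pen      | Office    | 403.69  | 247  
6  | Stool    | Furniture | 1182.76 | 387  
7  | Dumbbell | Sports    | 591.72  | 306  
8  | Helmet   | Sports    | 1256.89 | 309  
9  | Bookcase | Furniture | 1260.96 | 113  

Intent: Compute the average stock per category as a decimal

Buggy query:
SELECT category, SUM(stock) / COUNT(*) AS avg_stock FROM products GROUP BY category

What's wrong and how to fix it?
Bug: SUM(stock) and COUNT(*) are both integers; the division truncates the fractional part

Fix: Cast one side to REAL so the division keeps the fractional part

Corrected query:
SELECT category, SUM(stock) * 1.0 / COUNT(*) AS avg_stock FROM products GROUP BY category

Result:
category  | avg_stock 
----------+-----------
Furniture | 325       
Kitchen   | 3         
Office    | 243.5     
Sports    | 221.666667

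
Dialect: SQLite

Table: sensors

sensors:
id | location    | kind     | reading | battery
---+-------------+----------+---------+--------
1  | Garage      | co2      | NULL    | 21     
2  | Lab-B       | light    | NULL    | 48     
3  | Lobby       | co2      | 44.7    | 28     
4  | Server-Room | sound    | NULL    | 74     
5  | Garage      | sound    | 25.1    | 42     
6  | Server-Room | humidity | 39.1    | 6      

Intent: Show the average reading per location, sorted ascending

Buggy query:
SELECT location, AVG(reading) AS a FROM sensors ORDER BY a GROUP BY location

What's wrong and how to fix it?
Bug: GROUP BY must precede ORDER BY

Fix: Reorder: SELECT … FROM … GROUP BY … ORDER BY …

Corrected query:
SELECT location, AVG(reading) AS a FROM sensors GROUP BY location ORDER BY a

Result:
location    | a   
------------+-----
Lab-B       | NULL
Garage      | 25.1
Server-Room | 39.1
Lobby       | 44.7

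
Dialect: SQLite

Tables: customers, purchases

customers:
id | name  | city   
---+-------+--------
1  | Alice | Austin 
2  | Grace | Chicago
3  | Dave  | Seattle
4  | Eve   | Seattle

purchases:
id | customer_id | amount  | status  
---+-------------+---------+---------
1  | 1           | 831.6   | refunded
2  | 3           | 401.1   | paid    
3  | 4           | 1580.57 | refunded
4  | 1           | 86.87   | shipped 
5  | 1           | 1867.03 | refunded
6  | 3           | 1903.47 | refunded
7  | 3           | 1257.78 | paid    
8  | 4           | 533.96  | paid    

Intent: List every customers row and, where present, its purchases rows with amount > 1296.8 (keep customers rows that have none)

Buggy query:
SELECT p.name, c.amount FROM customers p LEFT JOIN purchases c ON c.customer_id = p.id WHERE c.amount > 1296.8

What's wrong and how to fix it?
Bug: A WHERE condition on the right-hand table after LEFT JOIN drops unmatched parents

Fix: Put 'c.amount > 1296.8' in the JOIN's ON clause instead of WHERE

Corrected query:
SELECT p.name, c.amount FROM customers p LEFT JOIN purchases c ON c.customer_id = p.id AND c.amount > 1296.8

Result:
name  | amount 
------+--------
Alice | 1867.03
Grace | NULL   
Dave  | 1903.47
Eve   | 1580.57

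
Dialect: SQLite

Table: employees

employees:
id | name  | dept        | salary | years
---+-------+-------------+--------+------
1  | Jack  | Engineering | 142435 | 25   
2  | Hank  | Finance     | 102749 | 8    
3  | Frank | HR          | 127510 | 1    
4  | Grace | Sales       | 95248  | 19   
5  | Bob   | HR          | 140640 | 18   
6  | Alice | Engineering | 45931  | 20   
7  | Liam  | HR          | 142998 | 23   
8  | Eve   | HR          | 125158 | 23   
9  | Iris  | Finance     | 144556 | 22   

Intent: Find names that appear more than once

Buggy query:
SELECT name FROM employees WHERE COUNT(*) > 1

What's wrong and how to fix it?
Bug: COUNT(*) is an aggregate and cannot be used in WHERE

Fix: Group first, then use HAVING for the count condition

Corrected query:
SELECT name FROM employees GROUP BY name HAVING COUNT(*) > 1

Result:
(no rows)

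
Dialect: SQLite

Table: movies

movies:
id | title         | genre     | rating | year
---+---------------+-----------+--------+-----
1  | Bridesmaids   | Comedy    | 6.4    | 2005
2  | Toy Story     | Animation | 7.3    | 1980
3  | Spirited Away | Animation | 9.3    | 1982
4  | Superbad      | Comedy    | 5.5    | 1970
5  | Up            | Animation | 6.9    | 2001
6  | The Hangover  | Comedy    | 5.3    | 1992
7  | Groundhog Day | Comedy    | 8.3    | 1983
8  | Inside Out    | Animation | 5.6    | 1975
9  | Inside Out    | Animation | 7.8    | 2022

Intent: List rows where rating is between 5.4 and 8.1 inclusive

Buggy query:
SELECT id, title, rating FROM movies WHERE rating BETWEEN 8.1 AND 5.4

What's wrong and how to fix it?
Bug: BETWEEN expects the lower bound first; with 8.1 AND 5.4 the range is empty

Fix: Write BETWEEN 5.4 AND 8.1

Corrected query:
SELECT id, title, rating FROM movies WHERE rating BETWEEN 5.4 AND 8.1

Result:
id | title       | rating
---+-------------+-------
1  | Bridesmaids | 6.4   
2  | Toy Story   | 7.3   
4  | Superbad    | 5.5   
5  | Up          | 6.9   
8  | Inside Out  | 5.6   
9  | Inside Out  | 7.8   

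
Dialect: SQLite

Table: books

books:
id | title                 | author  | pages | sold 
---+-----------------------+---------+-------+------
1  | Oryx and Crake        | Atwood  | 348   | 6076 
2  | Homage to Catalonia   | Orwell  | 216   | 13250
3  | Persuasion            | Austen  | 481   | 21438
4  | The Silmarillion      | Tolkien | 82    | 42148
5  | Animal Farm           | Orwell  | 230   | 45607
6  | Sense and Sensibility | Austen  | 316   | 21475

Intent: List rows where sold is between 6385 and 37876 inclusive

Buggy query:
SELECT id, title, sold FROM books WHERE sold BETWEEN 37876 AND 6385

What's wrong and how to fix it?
Bug: The bounds are reversed; BETWEEN a AND b requires a <= b to match anything

Fix: Swap the bounds so the smaller value comes first

Corrected query:
SELECT id, title, sold FROM books WHERE sold BETWEEN 6385 AND 37876

Result:
id | title                 | sold 
---+-----------------------+------
2  | Homage to Catalonia   | 13250
3  | Persuasion            | 21438
6  | Sense and Sensibility | 21475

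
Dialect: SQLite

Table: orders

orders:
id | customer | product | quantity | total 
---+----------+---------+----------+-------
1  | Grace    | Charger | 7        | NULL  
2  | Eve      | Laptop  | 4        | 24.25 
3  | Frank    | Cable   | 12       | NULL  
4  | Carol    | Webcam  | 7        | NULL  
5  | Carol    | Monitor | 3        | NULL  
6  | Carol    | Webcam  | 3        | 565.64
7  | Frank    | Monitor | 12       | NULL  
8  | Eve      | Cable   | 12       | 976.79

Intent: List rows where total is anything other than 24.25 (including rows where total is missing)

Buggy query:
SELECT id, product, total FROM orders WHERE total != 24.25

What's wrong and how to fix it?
Bug: 'total != 24.25' is unknown when total is NULL, so NULL rows are silently excluded

Fix: Add an explicit OR total IS NULL to include the missing-value rows

Corrected query:
SELECT id, product, total FROM orders WHERE total != 24.25 OR total IS NULL

Result:
id | product | total 
---+---------+-------
1  | Charger | NULL  
3  | Cable   | NULL  
4  | Webcam  | NULL  
5  | Monitor | NULL  
6  | Webcam  | 565.64
7  | Monitor | NULL  
8  | Cable   | 976.79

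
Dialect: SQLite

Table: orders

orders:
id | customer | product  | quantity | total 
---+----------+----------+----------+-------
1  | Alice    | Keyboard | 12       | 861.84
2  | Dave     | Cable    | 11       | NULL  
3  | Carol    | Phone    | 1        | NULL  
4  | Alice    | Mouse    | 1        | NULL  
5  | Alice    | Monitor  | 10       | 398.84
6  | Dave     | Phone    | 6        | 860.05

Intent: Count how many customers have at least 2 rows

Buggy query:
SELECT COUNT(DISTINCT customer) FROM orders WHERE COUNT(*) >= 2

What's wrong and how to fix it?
Bug: WHERE filters individual rows, not groups, so a group-level COUNT is invalid there

Fix: Use a subquery that GROUPs and filters with HAVING, then count its rows

Corrected query:
SELECT COUNT(*) FROM (SELECT customer FROM orders GROUP BY customer HAVING COUNT(*) >= 2)

Result:
COUNT(*)
--------
2       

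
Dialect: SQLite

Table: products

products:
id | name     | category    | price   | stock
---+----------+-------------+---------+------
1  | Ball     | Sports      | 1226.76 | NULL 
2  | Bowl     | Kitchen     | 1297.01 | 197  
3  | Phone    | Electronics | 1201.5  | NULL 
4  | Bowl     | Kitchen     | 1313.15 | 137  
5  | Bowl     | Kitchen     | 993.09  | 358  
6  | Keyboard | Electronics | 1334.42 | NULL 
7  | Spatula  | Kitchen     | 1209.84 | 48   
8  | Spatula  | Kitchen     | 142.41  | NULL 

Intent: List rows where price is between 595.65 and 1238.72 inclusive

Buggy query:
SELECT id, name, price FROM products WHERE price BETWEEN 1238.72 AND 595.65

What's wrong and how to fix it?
Bug: The bounds are reversed; BETWEEN a AND b requires a <= b to match anything

Fix: Swap the bounds so the smaller value comes first

Corrected query:
SELECT id, name, price FROM products WHERE price BETWEEN 595.65 AND 1238.72

Result:
id | name    | price  
---+---------+--------
1  | Ball    | 1226.76
3  | Phone   | 1201.5 
5  | Bowl    | 993.09 
7  | Spatula | 1209.84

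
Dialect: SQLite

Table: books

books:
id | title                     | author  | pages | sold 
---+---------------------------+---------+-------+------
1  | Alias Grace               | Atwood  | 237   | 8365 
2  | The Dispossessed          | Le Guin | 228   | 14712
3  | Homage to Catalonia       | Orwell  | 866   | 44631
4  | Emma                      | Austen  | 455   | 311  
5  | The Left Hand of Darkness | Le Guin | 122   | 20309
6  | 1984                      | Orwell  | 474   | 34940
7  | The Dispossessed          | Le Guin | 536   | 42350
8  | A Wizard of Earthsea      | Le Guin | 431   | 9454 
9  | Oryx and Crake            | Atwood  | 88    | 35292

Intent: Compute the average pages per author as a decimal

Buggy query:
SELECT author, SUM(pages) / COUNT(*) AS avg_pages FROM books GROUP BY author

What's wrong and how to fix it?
Bug: Both operands are integers, so '/' performs integer division and truncates

Fix: Multiply by 1.0 (or CAST to REAL) to force floating-point division

Corrected query:
SELECT author, SUM(pages) * 1.0 / COUNT(*) AS avg_pages FROM books GROUP BY author

Result:
author  | avg_pages
--------+----------
Atwood  | 162.5    
Austen  | 455      
Le Guin | 329.25   
Orwell  | 670      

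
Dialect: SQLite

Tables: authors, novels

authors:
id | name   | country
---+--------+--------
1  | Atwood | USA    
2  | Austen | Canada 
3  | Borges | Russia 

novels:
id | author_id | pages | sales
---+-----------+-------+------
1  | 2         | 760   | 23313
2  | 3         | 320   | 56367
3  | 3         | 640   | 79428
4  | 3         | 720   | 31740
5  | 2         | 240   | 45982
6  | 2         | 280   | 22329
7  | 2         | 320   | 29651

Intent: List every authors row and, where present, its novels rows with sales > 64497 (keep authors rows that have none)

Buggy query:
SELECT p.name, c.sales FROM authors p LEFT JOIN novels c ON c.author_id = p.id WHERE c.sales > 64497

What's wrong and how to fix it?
Bug: Filtering c.sales in WHERE discards the NULL rows produced by LEFT JOIN, turning it into an inner join

Fix: Move the right-table condition into the ON clause so unmatched parents are kept

Corrected query:
SELECT p.name, c.sales FROM authors p LEFT JOIN novels c ON c.author_id = p.id AND c.sales > 64497

Result:
name   | sales
-------+------
Atwood | NULL 
Austen | NULL 
Borges | 79428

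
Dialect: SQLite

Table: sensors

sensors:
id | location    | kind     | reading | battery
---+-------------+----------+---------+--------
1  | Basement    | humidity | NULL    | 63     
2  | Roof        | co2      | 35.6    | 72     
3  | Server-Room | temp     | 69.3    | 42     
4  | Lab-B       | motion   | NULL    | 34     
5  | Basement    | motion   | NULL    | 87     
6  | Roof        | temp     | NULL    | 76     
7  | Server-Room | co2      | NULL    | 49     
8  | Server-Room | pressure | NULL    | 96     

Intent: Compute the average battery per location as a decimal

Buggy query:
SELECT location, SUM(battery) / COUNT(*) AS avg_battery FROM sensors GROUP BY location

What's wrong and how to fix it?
Bug: SUM(battery) and COUNT(*) are both integers; the division truncates the fractional part

Fix: Cast one side to REAL so the division keeps the fractional part

Corrected query:
SELECT location, SUM(battery) * 1.0 / COUNT(*) AS avg_battery FROM sensors GROUP BY location

Result:
location    | avg_battery
------------+------------
Basement    | 75         
Lab-B       | 34         
Roof        | 74         
Server-Room | 62.333333  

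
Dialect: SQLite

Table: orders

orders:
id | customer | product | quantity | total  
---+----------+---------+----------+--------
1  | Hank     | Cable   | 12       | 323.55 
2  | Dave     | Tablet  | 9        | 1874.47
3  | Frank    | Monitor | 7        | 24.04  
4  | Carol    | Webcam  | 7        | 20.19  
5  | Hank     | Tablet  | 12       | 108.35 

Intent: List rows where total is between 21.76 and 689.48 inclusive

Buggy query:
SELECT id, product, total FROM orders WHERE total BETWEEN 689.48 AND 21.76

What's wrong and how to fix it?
Bug: The bounds are reversed; BETWEEN a AND b requires a <= b to match anything

Fix: Write BETWEEN 21.76 AND 689.48

Corrected query:
SELECT id, product, total FROM orders WHERE total BETWEEN 21.76 AND 689.48

Result:
id | product | total 
---+---------+-------
1  | Cable   | 323.55
3  | Monitor | 24.04 
5  | Tablet  | 108.35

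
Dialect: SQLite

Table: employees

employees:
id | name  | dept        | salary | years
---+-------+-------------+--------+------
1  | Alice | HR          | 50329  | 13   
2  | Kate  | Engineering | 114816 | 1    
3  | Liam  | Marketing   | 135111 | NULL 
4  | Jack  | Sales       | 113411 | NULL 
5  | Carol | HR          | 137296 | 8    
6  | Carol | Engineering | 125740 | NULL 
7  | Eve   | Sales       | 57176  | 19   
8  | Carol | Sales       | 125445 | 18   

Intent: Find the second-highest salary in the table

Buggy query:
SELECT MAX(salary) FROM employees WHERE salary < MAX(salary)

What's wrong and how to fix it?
Bug: The inner MAX is an aggregate inside WHERE, which is not allowed

Fix: Compute the overall MAX in a subquery, then take MAX of rows below it

Corrected query:
SELECT MAX(salary) FROM employees WHERE salary < (SELECT MAX(salary) FROM employees)

Result:
MAX(salary)
-----------
135111     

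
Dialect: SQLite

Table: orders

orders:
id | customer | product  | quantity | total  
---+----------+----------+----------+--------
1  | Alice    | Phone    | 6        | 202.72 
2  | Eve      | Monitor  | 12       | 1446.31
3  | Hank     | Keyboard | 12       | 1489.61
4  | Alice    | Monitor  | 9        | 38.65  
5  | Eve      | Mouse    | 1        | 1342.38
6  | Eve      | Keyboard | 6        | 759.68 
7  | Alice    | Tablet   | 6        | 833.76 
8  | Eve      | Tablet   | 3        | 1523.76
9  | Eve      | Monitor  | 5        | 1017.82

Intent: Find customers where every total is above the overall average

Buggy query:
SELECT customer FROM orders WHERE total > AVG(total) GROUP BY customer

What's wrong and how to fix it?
Bug: WHERE evaluates per row before aggregation, so AVG() is unavailable

Fix: Use a subquery for AVG and a HAVING MIN(...) filter so the condition holds for every row in the group

Corrected query:
SELECT customer FROM orders GROUP BY customer HAVING MIN(total) > (SELECT AVG(total) FROM orders)

Result:
customer
--------
Hank    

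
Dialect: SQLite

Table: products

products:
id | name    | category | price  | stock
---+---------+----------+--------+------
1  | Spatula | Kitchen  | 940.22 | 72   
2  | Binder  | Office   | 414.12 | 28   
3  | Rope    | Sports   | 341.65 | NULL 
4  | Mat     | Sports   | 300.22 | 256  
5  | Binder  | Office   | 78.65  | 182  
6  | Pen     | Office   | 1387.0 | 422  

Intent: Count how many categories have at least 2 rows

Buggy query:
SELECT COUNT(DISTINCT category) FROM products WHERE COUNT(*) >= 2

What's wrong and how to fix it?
Bug: WHERE filters individual rows, not groups, so a group-level COUNT is invalid there

Fix: Group first with HAVING COUNT(*) >= 2, then COUNT the resulting groups

Corrected query:
SELECT COUNT(*) FROM (SELECT category FROM products GROUP BY category HAVING COUNT(*) >= 2)

Result:
COUNT(*)
--------
2       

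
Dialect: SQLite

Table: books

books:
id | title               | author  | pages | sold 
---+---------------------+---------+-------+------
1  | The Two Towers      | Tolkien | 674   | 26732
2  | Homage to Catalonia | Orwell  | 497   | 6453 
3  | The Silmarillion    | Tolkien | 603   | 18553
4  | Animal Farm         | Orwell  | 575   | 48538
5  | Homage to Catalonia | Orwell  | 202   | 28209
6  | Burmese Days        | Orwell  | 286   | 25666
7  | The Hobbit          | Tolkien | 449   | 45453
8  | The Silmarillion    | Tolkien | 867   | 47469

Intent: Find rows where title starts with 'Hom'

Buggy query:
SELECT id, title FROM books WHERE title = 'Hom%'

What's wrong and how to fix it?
Bug: '=' compares the literal string including the % character; pattern matching needs LIKE

Fix: Use LIKE for wildcard pattern matching

Corrected query:
SELECT id, title FROM books WHERE title LIKE 'Hom%'

Result:
id | title              
---+--------------------
2  | Homage to Catalonia
5  | Homage to Catalonia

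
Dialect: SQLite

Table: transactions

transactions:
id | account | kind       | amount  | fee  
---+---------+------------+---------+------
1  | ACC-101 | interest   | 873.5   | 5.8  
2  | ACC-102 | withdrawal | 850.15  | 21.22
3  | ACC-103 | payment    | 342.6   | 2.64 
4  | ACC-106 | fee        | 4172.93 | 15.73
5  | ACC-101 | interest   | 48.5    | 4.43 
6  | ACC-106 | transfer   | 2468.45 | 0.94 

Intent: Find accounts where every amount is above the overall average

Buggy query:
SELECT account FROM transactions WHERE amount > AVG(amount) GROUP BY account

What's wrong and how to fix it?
Bug: AVG() is an aggregate; it can't sit directly in WHERE

Fix: Use a subquery for AVG and a HAVING MIN(...) filter so the condition holds for every row in the group

Corrected query:
SELECT account FROM transactions GROUP BY account HAVING MIN(amount) > (SELECT AVG(amount) FROM transactions)

Result:
account
-------
ACC-106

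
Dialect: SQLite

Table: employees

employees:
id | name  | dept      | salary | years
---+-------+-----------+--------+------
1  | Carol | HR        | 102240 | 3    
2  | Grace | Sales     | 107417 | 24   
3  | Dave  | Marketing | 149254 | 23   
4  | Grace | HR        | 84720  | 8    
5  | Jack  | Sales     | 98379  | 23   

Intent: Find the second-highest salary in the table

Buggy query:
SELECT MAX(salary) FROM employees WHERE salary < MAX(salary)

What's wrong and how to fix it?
Bug: The inner MAX is an aggregate inside WHERE, which is not allowed

Fix: Put the inner MAX in a scalar subquery

Corrected query:
SELECT MAX(salary) FROM employees WHERE salary < (SELECT MAX(salary) FROM employees)

Result:
MAX(salary)
-----------
107417     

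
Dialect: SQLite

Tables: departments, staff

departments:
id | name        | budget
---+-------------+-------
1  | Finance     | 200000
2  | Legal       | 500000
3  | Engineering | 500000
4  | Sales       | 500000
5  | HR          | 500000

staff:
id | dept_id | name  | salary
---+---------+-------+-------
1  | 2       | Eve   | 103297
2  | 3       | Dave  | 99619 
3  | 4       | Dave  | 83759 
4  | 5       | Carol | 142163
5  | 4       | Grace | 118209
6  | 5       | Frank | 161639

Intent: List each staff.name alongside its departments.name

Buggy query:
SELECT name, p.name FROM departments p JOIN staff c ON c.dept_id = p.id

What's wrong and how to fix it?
Bug: Both tables have a 'name' column; the unqualified reference is ambiguous

Fix: Prefix ambiguous columns with the table alias

Corrected query:
SELECT c.name, p.name FROM departments p JOIN staff c ON c.dept_id = p.id

Result:
name  | name       
------+------------
Eve   | Legal      
Dave  | Engineering
Dave  | Sales      
Carol | HR         
Grace | Sales      
Frank | HR         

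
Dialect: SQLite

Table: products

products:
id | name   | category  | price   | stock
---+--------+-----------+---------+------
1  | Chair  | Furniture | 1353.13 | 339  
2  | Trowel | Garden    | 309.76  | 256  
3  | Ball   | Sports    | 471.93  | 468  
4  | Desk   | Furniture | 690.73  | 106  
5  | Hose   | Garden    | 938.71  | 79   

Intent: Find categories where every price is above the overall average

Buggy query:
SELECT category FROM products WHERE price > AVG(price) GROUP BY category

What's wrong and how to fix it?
Bug: AVG() is an aggregate; it can't sit directly in WHERE

Fix: Compute the overall average in a scalar subquery and compare each group's MIN against it in HAVING

Corrected query:
SELECT category FROM products GROUP BY category HAVING MIN(price) > (SELECT AVG(price) FROM products)

Result:
(no rows)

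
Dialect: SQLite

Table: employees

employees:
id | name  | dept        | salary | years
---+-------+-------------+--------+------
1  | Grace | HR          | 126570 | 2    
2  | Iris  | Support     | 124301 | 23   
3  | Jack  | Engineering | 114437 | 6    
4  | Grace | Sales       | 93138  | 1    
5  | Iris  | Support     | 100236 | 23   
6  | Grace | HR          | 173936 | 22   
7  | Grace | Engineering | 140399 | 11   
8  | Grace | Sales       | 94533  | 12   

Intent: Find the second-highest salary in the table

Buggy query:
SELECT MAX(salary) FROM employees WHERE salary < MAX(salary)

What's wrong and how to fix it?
Bug: The inner MAX is an aggregate inside WHERE, which is not allowed

Fix: Put the inner MAX in a scalar subquery

Corrected query:
SELECT MAX(salary) FROM employees WHERE salary < (SELECT MAX(salary) FROM employees)

Result:
MAX(salary)
-----------
140399     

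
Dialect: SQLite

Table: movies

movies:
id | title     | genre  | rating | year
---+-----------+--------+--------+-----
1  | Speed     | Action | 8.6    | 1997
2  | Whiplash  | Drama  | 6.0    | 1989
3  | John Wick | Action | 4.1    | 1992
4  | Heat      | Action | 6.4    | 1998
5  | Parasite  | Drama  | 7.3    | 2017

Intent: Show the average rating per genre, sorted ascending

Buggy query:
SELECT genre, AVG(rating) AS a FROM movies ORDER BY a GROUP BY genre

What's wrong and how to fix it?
Bug: GROUP BY must precede ORDER BY

Fix: Reorder: SELECT … FROM … GROUP BY … ORDER BY …

Corrected query:
SELECT genre, AVG(rating) AS a FROM movies GROUP BY genre ORDER BY a

Result:
genre  | a       
-------+---------
Action | 6.366667
Drama  | 6.65    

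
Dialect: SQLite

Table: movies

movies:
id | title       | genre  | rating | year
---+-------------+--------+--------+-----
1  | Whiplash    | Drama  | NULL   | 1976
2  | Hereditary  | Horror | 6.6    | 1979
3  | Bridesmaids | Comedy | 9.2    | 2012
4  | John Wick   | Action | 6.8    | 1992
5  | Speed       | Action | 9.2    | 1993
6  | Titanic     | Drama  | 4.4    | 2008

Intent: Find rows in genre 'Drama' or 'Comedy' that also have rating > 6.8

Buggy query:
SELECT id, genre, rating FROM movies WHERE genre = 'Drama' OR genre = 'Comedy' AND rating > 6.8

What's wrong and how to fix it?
Bug: Without parentheses, AND is evaluated before OR, so the rating filter only applies to the 'Comedy' branch

Fix: Add parentheses around the OR so the AND applies to both alternatives

Corrected query:
SELECT id, genre, rating FROM movies WHERE (genre = 'Drama' OR genre = 'Comedy') AND rating > 6.8

Result:
id | genre  | rating
---+--------+-------
3  | Comedy | 9.2   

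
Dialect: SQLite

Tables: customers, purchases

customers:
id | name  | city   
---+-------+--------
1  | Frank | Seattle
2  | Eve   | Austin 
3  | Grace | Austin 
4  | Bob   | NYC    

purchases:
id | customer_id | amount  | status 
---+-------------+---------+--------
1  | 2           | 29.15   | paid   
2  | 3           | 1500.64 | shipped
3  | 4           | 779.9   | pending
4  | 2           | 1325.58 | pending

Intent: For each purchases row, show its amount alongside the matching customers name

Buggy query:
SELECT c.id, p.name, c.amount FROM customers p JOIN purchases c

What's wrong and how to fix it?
Bug: Missing join condition: each purchases row is matched to all customers rows instead of just its own

Fix: Add ON c.customer_id = p.id to the JOIN

Corrected query:
SELECT c.id, p.name, c.amount FROM customers p JOIN purchases c ON c.customer_id = p.id

Result:
id | name  | amount 
---+-------+--------
1  | Eve   | 29.15  
2  | Grace | 1500.64
3  | Bob   | 779.9  
4  | Eve   | 1325.58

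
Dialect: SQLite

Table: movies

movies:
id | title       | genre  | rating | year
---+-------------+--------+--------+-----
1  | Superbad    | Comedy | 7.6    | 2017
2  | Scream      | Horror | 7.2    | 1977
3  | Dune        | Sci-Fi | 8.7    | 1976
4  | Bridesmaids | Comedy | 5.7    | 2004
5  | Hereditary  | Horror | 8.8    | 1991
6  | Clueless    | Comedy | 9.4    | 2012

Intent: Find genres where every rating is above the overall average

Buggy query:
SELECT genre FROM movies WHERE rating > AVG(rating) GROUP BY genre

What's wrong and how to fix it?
Bug: WHERE evaluates per row before aggregation, so AVG() is unavailable

Fix: Use a subquery for AVG and a HAVING MIN(...) filter so the condition holds for every row in the group

Corrected query:
SELECT genre FROM movies GROUP BY genre HAVING MIN(rating) > (SELECT AVG(rating) FROM movies)

Result:
genre 
------
Sci-Fi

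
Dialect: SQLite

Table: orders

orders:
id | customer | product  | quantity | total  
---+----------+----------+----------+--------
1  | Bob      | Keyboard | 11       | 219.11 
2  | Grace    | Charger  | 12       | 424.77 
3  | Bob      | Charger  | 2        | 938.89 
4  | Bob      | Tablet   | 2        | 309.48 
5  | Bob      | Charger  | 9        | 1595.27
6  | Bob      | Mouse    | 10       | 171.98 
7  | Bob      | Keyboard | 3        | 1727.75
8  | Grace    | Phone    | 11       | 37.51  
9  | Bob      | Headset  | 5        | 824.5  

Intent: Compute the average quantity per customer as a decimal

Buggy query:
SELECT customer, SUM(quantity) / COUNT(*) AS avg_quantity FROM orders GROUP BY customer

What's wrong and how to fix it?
Bug: Both operands are integers, so '/' performs integer division and truncates

Fix: Multiply by 1.0 (or CAST to REAL) to force floating-point division

Corrected query:
SELECT customer, SUM(quantity) * 1.0 / COUNT(*) AS avg_quantity FROM orders GROUP BY customer

Result:
customer | avg_quantity
---------+-------------
Bob      | 6           
Grace    | 11.5        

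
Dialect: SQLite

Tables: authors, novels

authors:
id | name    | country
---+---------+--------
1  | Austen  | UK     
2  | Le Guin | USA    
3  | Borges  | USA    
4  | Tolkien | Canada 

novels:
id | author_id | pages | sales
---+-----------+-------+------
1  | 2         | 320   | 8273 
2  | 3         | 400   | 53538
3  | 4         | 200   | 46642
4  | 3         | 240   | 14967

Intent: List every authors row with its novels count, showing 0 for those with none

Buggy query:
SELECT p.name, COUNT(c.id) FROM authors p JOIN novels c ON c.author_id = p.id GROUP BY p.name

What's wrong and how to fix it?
Bug: An inner join excludes parents with zero children

Fix: Switch to LEFT JOIN to retain unmatched parent rows

Corrected query:
SELECT p.name, COUNT(c.id) FROM authors p LEFT JOIN novels c ON c.author_id = p.id GROUP BY p.name

Result:
name    | COUNT(c.id)
--------+------------
Austen  | 0          
Borges  | 2          
Le Guin | 1          
Tolkien | 1          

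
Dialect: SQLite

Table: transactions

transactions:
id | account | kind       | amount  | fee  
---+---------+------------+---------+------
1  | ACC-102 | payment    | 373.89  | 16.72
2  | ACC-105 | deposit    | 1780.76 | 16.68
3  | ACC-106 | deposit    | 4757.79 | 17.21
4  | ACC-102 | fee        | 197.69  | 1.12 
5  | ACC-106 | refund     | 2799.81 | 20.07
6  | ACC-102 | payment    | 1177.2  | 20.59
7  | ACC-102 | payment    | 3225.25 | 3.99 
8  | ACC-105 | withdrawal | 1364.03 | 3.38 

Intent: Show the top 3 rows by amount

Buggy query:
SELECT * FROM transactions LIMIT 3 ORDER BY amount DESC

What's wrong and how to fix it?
Bug: ORDER BY cannot follow LIMIT; LIMIT is the final clause

Fix: Sort with ORDER BY, then apply LIMIT

Corrected query:
SELECT * FROM transactions ORDER BY amount DESC LIMIT 3

Result:
id | account | kind    | amount  | fee  
---+---------+---------+---------+------
3  | ACC-106 | deposit | 4757.79 | 17.21
7  | ACC-102 | payment | 3225.25 | 3.99 
5  | ACC-106 | refund  | 2799.81 | 20.07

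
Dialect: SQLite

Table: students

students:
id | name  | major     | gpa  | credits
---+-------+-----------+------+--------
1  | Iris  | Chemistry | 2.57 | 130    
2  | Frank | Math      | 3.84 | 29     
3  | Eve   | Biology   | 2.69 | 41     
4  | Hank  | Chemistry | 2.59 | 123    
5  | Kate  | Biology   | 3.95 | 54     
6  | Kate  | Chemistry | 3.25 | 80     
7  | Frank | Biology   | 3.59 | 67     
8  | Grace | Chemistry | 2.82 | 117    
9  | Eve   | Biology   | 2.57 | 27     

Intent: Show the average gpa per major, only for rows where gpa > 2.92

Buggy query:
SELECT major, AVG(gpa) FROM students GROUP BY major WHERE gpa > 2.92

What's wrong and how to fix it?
Bug: WHERE cannot follow GROUP BY

Fix: Place WHERE between FROM and GROUP BY

Corrected query:
SELECT major, AVG(gpa) FROM students WHERE gpa > 2.92 GROUP BY major

Result:
major     | AVG(gpa)
----------+---------
Biology   | 3.77    
Chemistry | 3.25    
Math      | 3.84    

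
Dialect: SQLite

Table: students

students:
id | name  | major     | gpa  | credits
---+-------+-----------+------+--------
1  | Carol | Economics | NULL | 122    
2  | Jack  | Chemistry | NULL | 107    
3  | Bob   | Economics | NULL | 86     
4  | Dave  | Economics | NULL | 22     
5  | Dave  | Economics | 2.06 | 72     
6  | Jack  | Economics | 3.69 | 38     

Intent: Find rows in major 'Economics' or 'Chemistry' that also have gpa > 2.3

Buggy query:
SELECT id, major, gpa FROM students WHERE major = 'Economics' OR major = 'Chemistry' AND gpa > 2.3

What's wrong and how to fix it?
Bug: Without parentheses, AND is evaluated before OR, so the gpa filter only applies to the 'Chemistry' branch

Fix: Add parentheses around the OR so the AND applies to both alternatives

Corrected query:
SELECT id, major, gpa FROM students WHERE (major = 'Economics' OR major = 'Chemistry') AND gpa > 2.3

Result:
id | major     | gpa 
---+-----------+-----
6  | Economics | 3.69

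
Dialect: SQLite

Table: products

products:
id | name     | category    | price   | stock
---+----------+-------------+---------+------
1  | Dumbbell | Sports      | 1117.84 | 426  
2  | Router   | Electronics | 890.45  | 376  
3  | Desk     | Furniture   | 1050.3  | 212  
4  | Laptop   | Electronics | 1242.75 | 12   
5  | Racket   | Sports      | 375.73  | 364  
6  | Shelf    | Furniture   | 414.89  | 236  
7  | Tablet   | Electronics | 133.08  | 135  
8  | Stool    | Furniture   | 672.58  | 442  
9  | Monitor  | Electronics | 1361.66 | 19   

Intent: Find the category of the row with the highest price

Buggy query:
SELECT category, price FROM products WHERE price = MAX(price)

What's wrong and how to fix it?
Bug: MAX(price) is an aggregate and cannot be used directly in WHERE

Fix: Use a subquery: WHERE price = (SELECT MAX(price) FROM products)

Corrected query:
SELECT category, price FROM products WHERE price = (SELECT MAX(price) FROM products)

Result:
category    | price  
------------+--------
Electronics | 1361.66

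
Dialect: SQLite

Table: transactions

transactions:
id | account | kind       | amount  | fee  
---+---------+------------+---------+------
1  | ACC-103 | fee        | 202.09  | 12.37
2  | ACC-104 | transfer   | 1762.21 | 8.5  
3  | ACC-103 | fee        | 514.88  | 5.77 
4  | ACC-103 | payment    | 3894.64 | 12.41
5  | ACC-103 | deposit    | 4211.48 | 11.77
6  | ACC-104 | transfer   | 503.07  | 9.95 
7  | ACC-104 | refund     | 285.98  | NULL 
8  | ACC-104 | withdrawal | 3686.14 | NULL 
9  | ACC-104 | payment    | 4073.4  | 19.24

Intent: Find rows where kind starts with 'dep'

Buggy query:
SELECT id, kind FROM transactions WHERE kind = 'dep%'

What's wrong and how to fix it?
Bug: '=' compares the literal string including the % character; pattern matching needs LIKE

Fix: Replace '=' with LIKE so 'dep%' is treated as a pattern

Corrected query:
SELECT id, kind FROM transactions WHERE kind LIKE 'dep%'

Result:
id | kind   
---+--------
5  | deposit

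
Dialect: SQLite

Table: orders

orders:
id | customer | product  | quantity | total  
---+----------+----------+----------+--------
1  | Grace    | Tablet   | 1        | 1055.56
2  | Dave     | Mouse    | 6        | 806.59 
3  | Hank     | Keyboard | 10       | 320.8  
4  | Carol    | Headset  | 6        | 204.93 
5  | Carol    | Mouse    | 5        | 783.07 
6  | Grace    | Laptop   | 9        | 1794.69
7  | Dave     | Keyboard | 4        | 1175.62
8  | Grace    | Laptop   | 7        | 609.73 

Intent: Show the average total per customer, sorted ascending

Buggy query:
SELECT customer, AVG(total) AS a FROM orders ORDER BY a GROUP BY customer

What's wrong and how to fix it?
Bug: ORDER BY appears before GROUP BY; SQL clause order requires GROUP BY first

Fix: Reorder: SELECT … FROM … GROUP BY … ORDER BY …

Corrected query:
SELECT customer, AVG(total) AS a FROM orders GROUP BY customer ORDER BY a

Result:
customer | a          
---------+------------
Hank     | 320.8      
Carol    | 494        
Dave     | 991.105    
Grace    | 1153.326667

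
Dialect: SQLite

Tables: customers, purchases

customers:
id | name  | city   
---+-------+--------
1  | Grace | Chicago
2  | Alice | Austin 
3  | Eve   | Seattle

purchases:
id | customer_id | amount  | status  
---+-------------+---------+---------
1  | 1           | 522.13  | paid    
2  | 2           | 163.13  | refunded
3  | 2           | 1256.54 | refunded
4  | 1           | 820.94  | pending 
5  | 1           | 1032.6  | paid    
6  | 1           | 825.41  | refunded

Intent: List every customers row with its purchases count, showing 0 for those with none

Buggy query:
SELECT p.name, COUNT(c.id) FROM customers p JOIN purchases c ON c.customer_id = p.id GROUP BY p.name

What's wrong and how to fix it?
Bug: INNER JOIN drops customers rows that have no matching purchases rows

Fix: Switch to LEFT JOIN to retain unmatched parent rows

Corrected query:
SELECT p.name, COUNT(c.id) FROM customers p LEFT JOIN purchases c ON c.customer_id = p.id GROUP BY p.name

Result:
name  | COUNT(c.id)
------+------------
Alice | 2          
Eve   | 0          
Grace | 4          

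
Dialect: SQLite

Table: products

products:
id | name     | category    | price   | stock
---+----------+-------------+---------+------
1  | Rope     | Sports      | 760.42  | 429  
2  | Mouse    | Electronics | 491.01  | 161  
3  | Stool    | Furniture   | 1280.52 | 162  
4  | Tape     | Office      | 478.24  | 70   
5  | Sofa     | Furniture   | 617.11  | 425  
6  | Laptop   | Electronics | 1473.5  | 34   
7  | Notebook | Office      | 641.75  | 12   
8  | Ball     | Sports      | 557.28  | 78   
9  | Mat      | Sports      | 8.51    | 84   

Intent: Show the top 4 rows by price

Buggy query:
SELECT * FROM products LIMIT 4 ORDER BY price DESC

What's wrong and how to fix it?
Bug: LIMIT must come after ORDER BY

Fix: Sort with ORDER BY, then apply LIMIT

Corrected query:
SELECT * FROM products ORDER BY price DESC LIMIT 4

Result:
id | name     | category    | price   | stock
---+----------+-------------+---------+------
6  | Laptop   | Electronics | 1473.5  | 34   
3  | Stool    | Furniture   | 1280.52 | 162  
1  | Rope     | Sports      | 760.42  | 429  
7  | Notebook | Office      | 641.75  | 12   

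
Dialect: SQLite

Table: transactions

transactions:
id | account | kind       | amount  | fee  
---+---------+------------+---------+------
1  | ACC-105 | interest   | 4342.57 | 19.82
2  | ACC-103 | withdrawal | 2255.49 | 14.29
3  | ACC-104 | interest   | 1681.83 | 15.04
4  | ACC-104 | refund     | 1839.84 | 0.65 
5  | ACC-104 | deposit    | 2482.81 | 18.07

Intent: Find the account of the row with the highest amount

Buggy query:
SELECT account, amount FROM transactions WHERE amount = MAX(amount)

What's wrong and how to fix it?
Bug: MAX(amount) is an aggregate and cannot be used directly in WHERE

Fix: Use a subquery: WHERE amount = (SELECT MAX(amount) FROM transactions)

Corrected query:
SELECT account, amount FROM transactions WHERE amount = (SELECT MAX(amount) FROM transactions)

Result:
account | amount 
--------+--------
ACC-105 | 4342.57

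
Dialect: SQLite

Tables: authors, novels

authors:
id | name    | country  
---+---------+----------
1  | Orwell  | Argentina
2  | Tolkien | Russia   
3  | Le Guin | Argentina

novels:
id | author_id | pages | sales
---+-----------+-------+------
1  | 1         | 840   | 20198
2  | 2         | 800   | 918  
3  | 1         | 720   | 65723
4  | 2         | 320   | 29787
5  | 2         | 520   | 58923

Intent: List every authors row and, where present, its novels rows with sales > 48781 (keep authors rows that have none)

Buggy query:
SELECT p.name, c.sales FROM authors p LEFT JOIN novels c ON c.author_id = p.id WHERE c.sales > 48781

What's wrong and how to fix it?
Bug: Filtering c.sales in WHERE discards the NULL rows produced by LEFT JOIN, turning it into an inner join

Fix: Put 'c.sales > 48781' in the JOIN's ON clause instead of WHERE

Corrected query:
SELECT p.name, c.sales FROM authors p LEFT JOIN novels c ON c.author_id = p.id AND c.sales > 48781

Result:
name    | sales
--------+------
Orwell  | 65723
Tolkien | 58923
Le Guin | NULL 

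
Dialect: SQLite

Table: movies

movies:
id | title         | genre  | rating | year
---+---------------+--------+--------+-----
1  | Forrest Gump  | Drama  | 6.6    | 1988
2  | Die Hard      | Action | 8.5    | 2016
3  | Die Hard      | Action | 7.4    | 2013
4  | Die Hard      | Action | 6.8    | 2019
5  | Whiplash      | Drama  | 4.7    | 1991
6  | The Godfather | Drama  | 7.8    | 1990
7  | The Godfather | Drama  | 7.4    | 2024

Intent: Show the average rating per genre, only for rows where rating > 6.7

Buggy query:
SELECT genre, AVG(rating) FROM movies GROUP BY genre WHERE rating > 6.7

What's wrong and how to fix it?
Bug: Row-level WHERE must come before GROUP BY in the clause order

Fix: Move the WHERE clause before GROUP BY

Corrected query:
SELECT genre, AVG(rating) FROM movies WHERE rating > 6.7 GROUP BY genre

Result:
genre  | AVG(rating)
-------+------------
Action | 7.566667   
Drama  | 7.6        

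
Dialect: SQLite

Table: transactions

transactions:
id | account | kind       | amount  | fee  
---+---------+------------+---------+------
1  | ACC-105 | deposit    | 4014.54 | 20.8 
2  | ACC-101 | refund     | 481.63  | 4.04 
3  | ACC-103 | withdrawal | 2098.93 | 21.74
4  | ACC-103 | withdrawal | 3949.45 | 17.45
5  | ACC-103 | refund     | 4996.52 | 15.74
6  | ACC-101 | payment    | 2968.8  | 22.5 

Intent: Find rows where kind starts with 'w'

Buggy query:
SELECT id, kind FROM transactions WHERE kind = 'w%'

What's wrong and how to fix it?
Bug: '=' compares the literal string including the % character; pattern matching needs LIKE

Fix: Replace '=' with LIKE so 'w%' is treated as a pattern

Corrected query:
SELECT id, kind FROM transactions WHERE kind LIKE 'w%'

Result:
id | kind      
---+-----------
3  | withdrawal
4  | withdrawal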